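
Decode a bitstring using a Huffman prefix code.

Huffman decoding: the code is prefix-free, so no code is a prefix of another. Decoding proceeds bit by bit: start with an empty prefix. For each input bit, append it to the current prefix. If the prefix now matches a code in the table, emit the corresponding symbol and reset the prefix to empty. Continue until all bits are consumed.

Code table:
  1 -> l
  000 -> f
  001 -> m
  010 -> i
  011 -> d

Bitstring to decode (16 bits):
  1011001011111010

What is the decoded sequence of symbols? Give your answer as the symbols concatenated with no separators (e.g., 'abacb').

Answer: ldmdllli

Derivation:
Bit 0: prefix='1' -> emit 'l', reset
Bit 1: prefix='0' (no match yet)
Bit 2: prefix='01' (no match yet)
Bit 3: prefix='011' -> emit 'd', reset
Bit 4: prefix='0' (no match yet)
Bit 5: prefix='00' (no match yet)
Bit 6: prefix='001' -> emit 'm', reset
Bit 7: prefix='0' (no match yet)
Bit 8: prefix='01' (no match yet)
Bit 9: prefix='011' -> emit 'd', reset
Bit 10: prefix='1' -> emit 'l', reset
Bit 11: prefix='1' -> emit 'l', reset
Bit 12: prefix='1' -> emit 'l', reset
Bit 13: prefix='0' (no match yet)
Bit 14: prefix='01' (no match yet)
Bit 15: prefix='010' -> emit 'i', reset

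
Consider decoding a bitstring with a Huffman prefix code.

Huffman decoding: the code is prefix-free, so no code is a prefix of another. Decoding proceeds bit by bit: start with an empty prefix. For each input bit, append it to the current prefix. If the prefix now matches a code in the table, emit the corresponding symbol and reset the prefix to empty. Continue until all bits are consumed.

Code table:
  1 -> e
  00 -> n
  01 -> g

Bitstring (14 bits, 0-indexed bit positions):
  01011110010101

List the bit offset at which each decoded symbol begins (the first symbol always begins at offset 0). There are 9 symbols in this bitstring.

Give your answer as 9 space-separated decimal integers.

Bit 0: prefix='0' (no match yet)
Bit 1: prefix='01' -> emit 'g', reset
Bit 2: prefix='0' (no match yet)
Bit 3: prefix='01' -> emit 'g', reset
Bit 4: prefix='1' -> emit 'e', reset
Bit 5: prefix='1' -> emit 'e', reset
Bit 6: prefix='1' -> emit 'e', reset
Bit 7: prefix='0' (no match yet)
Bit 8: prefix='00' -> emit 'n', reset
Bit 9: prefix='1' -> emit 'e', reset
Bit 10: prefix='0' (no match yet)
Bit 11: prefix='01' -> emit 'g', reset
Bit 12: prefix='0' (no match yet)
Bit 13: prefix='01' -> emit 'g', reset

Answer: 0 2 4 5 6 7 9 10 12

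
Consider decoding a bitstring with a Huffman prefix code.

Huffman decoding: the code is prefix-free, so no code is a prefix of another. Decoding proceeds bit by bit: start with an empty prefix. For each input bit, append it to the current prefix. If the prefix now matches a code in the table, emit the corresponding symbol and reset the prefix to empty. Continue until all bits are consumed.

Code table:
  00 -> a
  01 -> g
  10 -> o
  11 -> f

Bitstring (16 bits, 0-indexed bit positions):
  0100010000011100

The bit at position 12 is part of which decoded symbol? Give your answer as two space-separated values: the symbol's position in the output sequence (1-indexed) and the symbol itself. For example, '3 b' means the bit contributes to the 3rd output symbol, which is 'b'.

Bit 0: prefix='0' (no match yet)
Bit 1: prefix='01' -> emit 'g', reset
Bit 2: prefix='0' (no match yet)
Bit 3: prefix='00' -> emit 'a', reset
Bit 4: prefix='0' (no match yet)
Bit 5: prefix='01' -> emit 'g', reset
Bit 6: prefix='0' (no match yet)
Bit 7: prefix='00' -> emit 'a', reset
Bit 8: prefix='0' (no match yet)
Bit 9: prefix='00' -> emit 'a', reset
Bit 10: prefix='0' (no match yet)
Bit 11: prefix='01' -> emit 'g', reset
Bit 12: prefix='1' (no match yet)
Bit 13: prefix='11' -> emit 'f', reset
Bit 14: prefix='0' (no match yet)
Bit 15: prefix='00' -> emit 'a', reset

Answer: 7 f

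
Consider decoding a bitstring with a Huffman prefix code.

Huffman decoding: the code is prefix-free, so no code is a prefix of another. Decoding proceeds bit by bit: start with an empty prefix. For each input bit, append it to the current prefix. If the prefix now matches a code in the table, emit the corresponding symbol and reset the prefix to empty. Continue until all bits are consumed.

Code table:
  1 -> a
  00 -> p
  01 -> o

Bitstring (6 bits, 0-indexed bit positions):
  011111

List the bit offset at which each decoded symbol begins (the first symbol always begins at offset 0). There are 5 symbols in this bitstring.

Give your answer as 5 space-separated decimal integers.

Answer: 0 2 3 4 5

Derivation:
Bit 0: prefix='0' (no match yet)
Bit 1: prefix='01' -> emit 'o', reset
Bit 2: prefix='1' -> emit 'a', reset
Bit 3: prefix='1' -> emit 'a', reset
Bit 4: prefix='1' -> emit 'a', reset
Bit 5: prefix='1' -> emit 'a', reset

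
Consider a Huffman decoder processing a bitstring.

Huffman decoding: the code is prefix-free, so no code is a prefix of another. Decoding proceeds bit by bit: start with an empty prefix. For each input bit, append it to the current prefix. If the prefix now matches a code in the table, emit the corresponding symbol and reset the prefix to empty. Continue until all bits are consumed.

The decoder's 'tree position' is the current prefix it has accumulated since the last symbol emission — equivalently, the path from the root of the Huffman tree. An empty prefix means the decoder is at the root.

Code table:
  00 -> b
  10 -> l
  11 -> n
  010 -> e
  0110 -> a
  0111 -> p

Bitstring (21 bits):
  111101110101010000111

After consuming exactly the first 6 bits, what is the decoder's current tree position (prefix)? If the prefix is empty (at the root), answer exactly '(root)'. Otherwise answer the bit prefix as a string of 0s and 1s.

Bit 0: prefix='1' (no match yet)
Bit 1: prefix='11' -> emit 'n', reset
Bit 2: prefix='1' (no match yet)
Bit 3: prefix='11' -> emit 'n', reset
Bit 4: prefix='0' (no match yet)
Bit 5: prefix='01' (no match yet)

Answer: 01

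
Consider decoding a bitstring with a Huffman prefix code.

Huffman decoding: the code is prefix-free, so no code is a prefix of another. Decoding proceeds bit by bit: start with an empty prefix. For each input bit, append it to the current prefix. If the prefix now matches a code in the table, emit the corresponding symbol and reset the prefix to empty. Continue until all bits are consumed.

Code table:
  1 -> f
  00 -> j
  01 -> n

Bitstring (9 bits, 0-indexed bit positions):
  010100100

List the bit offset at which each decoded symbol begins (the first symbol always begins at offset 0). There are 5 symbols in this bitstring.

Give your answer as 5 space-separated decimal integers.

Answer: 0 2 4 6 7

Derivation:
Bit 0: prefix='0' (no match yet)
Bit 1: prefix='01' -> emit 'n', reset
Bit 2: prefix='0' (no match yet)
Bit 3: prefix='01' -> emit 'n', reset
Bit 4: prefix='0' (no match yet)
Bit 5: prefix='00' -> emit 'j', reset
Bit 6: prefix='1' -> emit 'f', reset
Bit 7: prefix='0' (no match yet)
Bit 8: prefix='00' -> emit 'j', reset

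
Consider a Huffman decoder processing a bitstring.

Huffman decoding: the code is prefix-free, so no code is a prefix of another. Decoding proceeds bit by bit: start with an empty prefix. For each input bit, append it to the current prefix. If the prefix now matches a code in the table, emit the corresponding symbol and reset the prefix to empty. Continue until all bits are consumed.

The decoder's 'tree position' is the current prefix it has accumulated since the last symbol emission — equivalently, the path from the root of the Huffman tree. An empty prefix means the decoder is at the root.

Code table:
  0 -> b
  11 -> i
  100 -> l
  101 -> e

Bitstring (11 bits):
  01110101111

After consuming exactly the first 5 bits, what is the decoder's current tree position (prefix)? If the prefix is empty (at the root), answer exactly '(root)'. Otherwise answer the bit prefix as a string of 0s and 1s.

Bit 0: prefix='0' -> emit 'b', reset
Bit 1: prefix='1' (no match yet)
Bit 2: prefix='11' -> emit 'i', reset
Bit 3: prefix='1' (no match yet)
Bit 4: prefix='10' (no match yet)

Answer: 10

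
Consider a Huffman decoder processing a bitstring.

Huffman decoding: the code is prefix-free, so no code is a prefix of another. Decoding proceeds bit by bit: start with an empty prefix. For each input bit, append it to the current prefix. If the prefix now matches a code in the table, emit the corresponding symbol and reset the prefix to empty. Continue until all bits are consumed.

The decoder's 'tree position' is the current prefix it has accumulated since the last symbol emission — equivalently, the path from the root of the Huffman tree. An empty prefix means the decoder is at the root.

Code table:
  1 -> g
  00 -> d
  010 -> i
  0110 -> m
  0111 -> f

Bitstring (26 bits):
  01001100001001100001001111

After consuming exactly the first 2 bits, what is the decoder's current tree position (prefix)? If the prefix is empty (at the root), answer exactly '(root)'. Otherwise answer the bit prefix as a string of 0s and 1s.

Bit 0: prefix='0' (no match yet)
Bit 1: prefix='01' (no match yet)

Answer: 01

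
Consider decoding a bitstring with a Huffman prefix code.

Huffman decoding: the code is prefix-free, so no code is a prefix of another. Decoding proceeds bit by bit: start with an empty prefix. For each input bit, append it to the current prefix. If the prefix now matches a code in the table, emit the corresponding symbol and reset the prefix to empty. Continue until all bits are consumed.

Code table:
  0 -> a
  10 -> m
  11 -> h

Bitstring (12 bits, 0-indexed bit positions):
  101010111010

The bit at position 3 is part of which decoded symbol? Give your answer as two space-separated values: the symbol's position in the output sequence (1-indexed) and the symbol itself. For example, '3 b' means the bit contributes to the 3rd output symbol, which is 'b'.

Answer: 2 m

Derivation:
Bit 0: prefix='1' (no match yet)
Bit 1: prefix='10' -> emit 'm', reset
Bit 2: prefix='1' (no match yet)
Bit 3: prefix='10' -> emit 'm', reset
Bit 4: prefix='1' (no match yet)
Bit 5: prefix='10' -> emit 'm', reset
Bit 6: prefix='1' (no match yet)
Bit 7: prefix='11' -> emit 'h', reset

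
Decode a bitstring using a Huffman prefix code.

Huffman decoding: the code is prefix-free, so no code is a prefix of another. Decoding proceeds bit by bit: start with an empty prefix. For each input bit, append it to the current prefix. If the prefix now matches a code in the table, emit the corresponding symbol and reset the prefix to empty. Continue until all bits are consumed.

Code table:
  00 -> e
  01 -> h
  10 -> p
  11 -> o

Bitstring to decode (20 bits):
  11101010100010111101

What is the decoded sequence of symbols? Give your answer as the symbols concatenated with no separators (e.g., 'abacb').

Bit 0: prefix='1' (no match yet)
Bit 1: prefix='11' -> emit 'o', reset
Bit 2: prefix='1' (no match yet)
Bit 3: prefix='10' -> emit 'p', reset
Bit 4: prefix='1' (no match yet)
Bit 5: prefix='10' -> emit 'p', reset
Bit 6: prefix='1' (no match yet)
Bit 7: prefix='10' -> emit 'p', reset
Bit 8: prefix='1' (no match yet)
Bit 9: prefix='10' -> emit 'p', reset
Bit 10: prefix='0' (no match yet)
Bit 11: prefix='00' -> emit 'e', reset
Bit 12: prefix='1' (no match yet)
Bit 13: prefix='10' -> emit 'p', reset
Bit 14: prefix='1' (no match yet)
Bit 15: prefix='11' -> emit 'o', reset
Bit 16: prefix='1' (no match yet)
Bit 17: prefix='11' -> emit 'o', reset
Bit 18: prefix='0' (no match yet)
Bit 19: prefix='01' -> emit 'h', reset

Answer: oppppepooh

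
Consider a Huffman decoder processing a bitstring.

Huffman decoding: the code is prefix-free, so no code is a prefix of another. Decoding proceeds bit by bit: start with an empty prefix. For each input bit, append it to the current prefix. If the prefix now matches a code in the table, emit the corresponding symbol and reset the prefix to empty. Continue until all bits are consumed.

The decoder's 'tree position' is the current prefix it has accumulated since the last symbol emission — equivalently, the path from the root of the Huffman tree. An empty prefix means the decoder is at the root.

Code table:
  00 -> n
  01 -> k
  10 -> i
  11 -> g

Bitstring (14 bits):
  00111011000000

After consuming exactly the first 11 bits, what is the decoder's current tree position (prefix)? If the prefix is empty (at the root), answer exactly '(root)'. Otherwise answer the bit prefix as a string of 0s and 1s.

Bit 0: prefix='0' (no match yet)
Bit 1: prefix='00' -> emit 'n', reset
Bit 2: prefix='1' (no match yet)
Bit 3: prefix='11' -> emit 'g', reset
Bit 4: prefix='1' (no match yet)
Bit 5: prefix='10' -> emit 'i', reset
Bit 6: prefix='1' (no match yet)
Bit 7: prefix='11' -> emit 'g', reset
Bit 8: prefix='0' (no match yet)
Bit 9: prefix='00' -> emit 'n', reset
Bit 10: prefix='0' (no match yet)

Answer: 0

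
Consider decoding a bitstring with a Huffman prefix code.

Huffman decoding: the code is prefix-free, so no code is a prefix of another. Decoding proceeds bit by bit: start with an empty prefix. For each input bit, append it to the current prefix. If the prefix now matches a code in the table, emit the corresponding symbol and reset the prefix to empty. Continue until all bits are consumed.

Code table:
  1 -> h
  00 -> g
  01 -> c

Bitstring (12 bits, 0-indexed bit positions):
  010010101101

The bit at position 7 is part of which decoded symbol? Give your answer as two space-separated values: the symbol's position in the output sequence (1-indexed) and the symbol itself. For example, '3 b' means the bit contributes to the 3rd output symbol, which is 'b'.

Answer: 5 c

Derivation:
Bit 0: prefix='0' (no match yet)
Bit 1: prefix='01' -> emit 'c', reset
Bit 2: prefix='0' (no match yet)
Bit 3: prefix='00' -> emit 'g', reset
Bit 4: prefix='1' -> emit 'h', reset
Bit 5: prefix='0' (no match yet)
Bit 6: prefix='01' -> emit 'c', reset
Bit 7: prefix='0' (no match yet)
Bit 8: prefix='01' -> emit 'c', reset
Bit 9: prefix='1' -> emit 'h', reset
Bit 10: prefix='0' (no match yet)
Bit 11: prefix='01' -> emit 'c', reset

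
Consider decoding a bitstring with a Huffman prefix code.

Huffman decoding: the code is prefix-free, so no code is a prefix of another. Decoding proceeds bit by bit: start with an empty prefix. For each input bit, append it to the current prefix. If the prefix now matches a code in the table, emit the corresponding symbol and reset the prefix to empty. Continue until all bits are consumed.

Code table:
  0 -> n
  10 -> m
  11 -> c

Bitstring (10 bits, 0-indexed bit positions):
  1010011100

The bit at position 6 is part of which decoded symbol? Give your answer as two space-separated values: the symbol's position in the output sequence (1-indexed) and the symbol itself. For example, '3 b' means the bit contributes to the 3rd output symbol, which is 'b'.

Bit 0: prefix='1' (no match yet)
Bit 1: prefix='10' -> emit 'm', reset
Bit 2: prefix='1' (no match yet)
Bit 3: prefix='10' -> emit 'm', reset
Bit 4: prefix='0' -> emit 'n', reset
Bit 5: prefix='1' (no match yet)
Bit 6: prefix='11' -> emit 'c', reset
Bit 7: prefix='1' (no match yet)
Bit 8: prefix='10' -> emit 'm', reset
Bit 9: prefix='0' -> emit 'n', reset

Answer: 4 c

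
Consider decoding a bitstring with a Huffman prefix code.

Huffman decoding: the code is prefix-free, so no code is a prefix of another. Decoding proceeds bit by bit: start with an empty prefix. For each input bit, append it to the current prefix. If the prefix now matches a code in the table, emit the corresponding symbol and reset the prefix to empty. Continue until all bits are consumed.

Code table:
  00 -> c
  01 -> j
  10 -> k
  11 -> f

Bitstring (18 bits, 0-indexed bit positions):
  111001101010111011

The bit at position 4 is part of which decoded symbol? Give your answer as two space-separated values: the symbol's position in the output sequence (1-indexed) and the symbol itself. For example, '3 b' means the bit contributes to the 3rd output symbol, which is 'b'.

Answer: 3 j

Derivation:
Bit 0: prefix='1' (no match yet)
Bit 1: prefix='11' -> emit 'f', reset
Bit 2: prefix='1' (no match yet)
Bit 3: prefix='10' -> emit 'k', reset
Bit 4: prefix='0' (no match yet)
Bit 5: prefix='01' -> emit 'j', reset
Bit 6: prefix='1' (no match yet)
Bit 7: prefix='10' -> emit 'k', reset
Bit 8: prefix='1' (no match yet)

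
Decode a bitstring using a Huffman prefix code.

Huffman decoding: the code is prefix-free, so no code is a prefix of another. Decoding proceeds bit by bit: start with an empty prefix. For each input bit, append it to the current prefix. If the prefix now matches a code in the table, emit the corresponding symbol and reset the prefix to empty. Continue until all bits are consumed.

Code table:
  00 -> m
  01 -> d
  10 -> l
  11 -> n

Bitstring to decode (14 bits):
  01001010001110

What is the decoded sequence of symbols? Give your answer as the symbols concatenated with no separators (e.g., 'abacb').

Answer: dmllmnl

Derivation:
Bit 0: prefix='0' (no match yet)
Bit 1: prefix='01' -> emit 'd', reset
Bit 2: prefix='0' (no match yet)
Bit 3: prefix='00' -> emit 'm', reset
Bit 4: prefix='1' (no match yet)
Bit 5: prefix='10' -> emit 'l', reset
Bit 6: prefix='1' (no match yet)
Bit 7: prefix='10' -> emit 'l', reset
Bit 8: prefix='0' (no match yet)
Bit 9: prefix='00' -> emit 'm', reset
Bit 10: prefix='1' (no match yet)
Bit 11: prefix='11' -> emit 'n', reset
Bit 12: prefix='1' (no match yet)
Bit 13: prefix='10' -> emit 'l', reset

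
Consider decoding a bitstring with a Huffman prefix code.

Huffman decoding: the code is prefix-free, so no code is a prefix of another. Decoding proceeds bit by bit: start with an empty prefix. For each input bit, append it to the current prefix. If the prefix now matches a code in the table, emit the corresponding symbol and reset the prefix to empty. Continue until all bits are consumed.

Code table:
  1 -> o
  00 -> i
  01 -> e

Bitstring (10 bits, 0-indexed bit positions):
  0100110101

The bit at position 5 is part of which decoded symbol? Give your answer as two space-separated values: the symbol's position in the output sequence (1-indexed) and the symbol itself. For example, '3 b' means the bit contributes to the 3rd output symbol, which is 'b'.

Bit 0: prefix='0' (no match yet)
Bit 1: prefix='01' -> emit 'e', reset
Bit 2: prefix='0' (no match yet)
Bit 3: prefix='00' -> emit 'i', reset
Bit 4: prefix='1' -> emit 'o', reset
Bit 5: prefix='1' -> emit 'o', reset
Bit 6: prefix='0' (no match yet)
Bit 7: prefix='01' -> emit 'e', reset
Bit 8: prefix='0' (no match yet)
Bit 9: prefix='01' -> emit 'e', reset

Answer: 4 o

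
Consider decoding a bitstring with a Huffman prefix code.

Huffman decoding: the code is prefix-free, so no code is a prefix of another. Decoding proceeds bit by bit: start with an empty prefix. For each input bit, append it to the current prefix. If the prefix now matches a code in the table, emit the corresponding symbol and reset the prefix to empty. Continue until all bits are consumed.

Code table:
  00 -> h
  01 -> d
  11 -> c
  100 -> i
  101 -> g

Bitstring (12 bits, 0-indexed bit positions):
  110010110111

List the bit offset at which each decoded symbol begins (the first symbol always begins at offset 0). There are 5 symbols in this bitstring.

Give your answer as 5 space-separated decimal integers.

Bit 0: prefix='1' (no match yet)
Bit 1: prefix='11' -> emit 'c', reset
Bit 2: prefix='0' (no match yet)
Bit 3: prefix='00' -> emit 'h', reset
Bit 4: prefix='1' (no match yet)
Bit 5: prefix='10' (no match yet)
Bit 6: prefix='101' -> emit 'g', reset
Bit 7: prefix='1' (no match yet)
Bit 8: prefix='10' (no match yet)
Bit 9: prefix='101' -> emit 'g', reset
Bit 10: prefix='1' (no match yet)
Bit 11: prefix='11' -> emit 'c', reset

Answer: 0 2 4 7 10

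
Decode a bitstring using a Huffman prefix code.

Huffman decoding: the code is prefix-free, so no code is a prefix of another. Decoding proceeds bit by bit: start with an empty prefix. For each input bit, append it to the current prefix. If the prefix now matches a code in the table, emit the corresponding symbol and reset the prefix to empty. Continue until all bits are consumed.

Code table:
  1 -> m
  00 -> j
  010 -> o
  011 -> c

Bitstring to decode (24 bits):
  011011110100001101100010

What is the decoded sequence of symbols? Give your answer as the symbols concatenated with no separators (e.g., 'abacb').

Bit 0: prefix='0' (no match yet)
Bit 1: prefix='01' (no match yet)
Bit 2: prefix='011' -> emit 'c', reset
Bit 3: prefix='0' (no match yet)
Bit 4: prefix='01' (no match yet)
Bit 5: prefix='011' -> emit 'c', reset
Bit 6: prefix='1' -> emit 'm', reset
Bit 7: prefix='1' -> emit 'm', reset
Bit 8: prefix='0' (no match yet)
Bit 9: prefix='01' (no match yet)
Bit 10: prefix='010' -> emit 'o', reset
Bit 11: prefix='0' (no match yet)
Bit 12: prefix='00' -> emit 'j', reset
Bit 13: prefix='0' (no match yet)
Bit 14: prefix='01' (no match yet)
Bit 15: prefix='011' -> emit 'c', reset
Bit 16: prefix='0' (no match yet)
Bit 17: prefix='01' (no match yet)
Bit 18: prefix='011' -> emit 'c', reset
Bit 19: prefix='0' (no match yet)
Bit 20: prefix='00' -> emit 'j', reset
Bit 21: prefix='0' (no match yet)
Bit 22: prefix='01' (no match yet)
Bit 23: prefix='010' -> emit 'o', reset

Answer: ccmmojccjo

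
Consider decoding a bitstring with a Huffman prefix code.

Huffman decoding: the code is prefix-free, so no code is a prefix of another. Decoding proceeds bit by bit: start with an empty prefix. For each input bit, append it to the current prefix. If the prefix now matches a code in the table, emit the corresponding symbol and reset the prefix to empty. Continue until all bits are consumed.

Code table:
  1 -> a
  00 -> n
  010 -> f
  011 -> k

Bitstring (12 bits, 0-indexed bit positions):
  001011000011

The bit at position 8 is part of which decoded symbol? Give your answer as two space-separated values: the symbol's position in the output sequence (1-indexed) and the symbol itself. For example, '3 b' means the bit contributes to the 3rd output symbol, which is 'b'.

Answer: 5 n

Derivation:
Bit 0: prefix='0' (no match yet)
Bit 1: prefix='00' -> emit 'n', reset
Bit 2: prefix='1' -> emit 'a', reset
Bit 3: prefix='0' (no match yet)
Bit 4: prefix='01' (no match yet)
Bit 5: prefix='011' -> emit 'k', reset
Bit 6: prefix='0' (no match yet)
Bit 7: prefix='00' -> emit 'n', reset
Bit 8: prefix='0' (no match yet)
Bit 9: prefix='00' -> emit 'n', reset
Bit 10: prefix='1' -> emit 'a', reset
Bit 11: prefix='1' -> emit 'a', reset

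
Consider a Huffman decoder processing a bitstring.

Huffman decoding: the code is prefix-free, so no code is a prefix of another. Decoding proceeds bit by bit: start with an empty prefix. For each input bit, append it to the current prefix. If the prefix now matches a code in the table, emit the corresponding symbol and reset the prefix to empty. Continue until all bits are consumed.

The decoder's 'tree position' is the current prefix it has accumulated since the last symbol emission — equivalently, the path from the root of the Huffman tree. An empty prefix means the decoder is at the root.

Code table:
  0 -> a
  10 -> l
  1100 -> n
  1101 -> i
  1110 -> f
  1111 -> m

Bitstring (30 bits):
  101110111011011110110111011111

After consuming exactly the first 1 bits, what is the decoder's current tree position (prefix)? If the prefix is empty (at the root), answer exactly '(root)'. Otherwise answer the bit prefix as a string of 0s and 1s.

Bit 0: prefix='1' (no match yet)

Answer: 1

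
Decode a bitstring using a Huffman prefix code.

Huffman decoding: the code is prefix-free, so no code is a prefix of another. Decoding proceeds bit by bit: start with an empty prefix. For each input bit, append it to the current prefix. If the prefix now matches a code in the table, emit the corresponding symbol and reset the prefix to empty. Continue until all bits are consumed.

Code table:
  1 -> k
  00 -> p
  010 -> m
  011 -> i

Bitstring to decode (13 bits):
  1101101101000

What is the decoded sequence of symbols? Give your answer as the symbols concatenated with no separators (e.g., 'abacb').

Bit 0: prefix='1' -> emit 'k', reset
Bit 1: prefix='1' -> emit 'k', reset
Bit 2: prefix='0' (no match yet)
Bit 3: prefix='01' (no match yet)
Bit 4: prefix='011' -> emit 'i', reset
Bit 5: prefix='0' (no match yet)
Bit 6: prefix='01' (no match yet)
Bit 7: prefix='011' -> emit 'i', reset
Bit 8: prefix='0' (no match yet)
Bit 9: prefix='01' (no match yet)
Bit 10: prefix='010' -> emit 'm', reset
Bit 11: prefix='0' (no match yet)
Bit 12: prefix='00' -> emit 'p', reset

Answer: kkiimp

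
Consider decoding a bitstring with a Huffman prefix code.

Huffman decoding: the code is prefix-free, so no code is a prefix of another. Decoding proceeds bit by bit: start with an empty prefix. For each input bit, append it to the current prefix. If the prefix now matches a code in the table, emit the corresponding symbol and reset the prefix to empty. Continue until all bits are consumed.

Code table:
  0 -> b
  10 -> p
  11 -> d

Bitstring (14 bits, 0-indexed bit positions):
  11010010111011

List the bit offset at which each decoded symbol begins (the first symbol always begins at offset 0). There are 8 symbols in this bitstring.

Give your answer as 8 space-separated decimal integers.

Bit 0: prefix='1' (no match yet)
Bit 1: prefix='11' -> emit 'd', reset
Bit 2: prefix='0' -> emit 'b', reset
Bit 3: prefix='1' (no match yet)
Bit 4: prefix='10' -> emit 'p', reset
Bit 5: prefix='0' -> emit 'b', reset
Bit 6: prefix='1' (no match yet)
Bit 7: prefix='10' -> emit 'p', reset
Bit 8: prefix='1' (no match yet)
Bit 9: prefix='11' -> emit 'd', reset
Bit 10: prefix='1' (no match yet)
Bit 11: prefix='10' -> emit 'p', reset
Bit 12: prefix='1' (no match yet)
Bit 13: prefix='11' -> emit 'd', reset

Answer: 0 2 3 5 6 8 10 12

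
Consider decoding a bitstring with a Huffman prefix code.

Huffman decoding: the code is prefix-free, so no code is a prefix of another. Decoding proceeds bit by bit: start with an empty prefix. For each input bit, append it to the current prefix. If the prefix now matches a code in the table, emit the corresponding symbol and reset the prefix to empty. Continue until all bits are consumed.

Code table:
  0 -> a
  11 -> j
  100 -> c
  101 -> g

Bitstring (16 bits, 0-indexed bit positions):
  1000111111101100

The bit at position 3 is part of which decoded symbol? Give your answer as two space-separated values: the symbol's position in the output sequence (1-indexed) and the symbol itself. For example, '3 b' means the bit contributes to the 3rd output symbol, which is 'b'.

Answer: 2 a

Derivation:
Bit 0: prefix='1' (no match yet)
Bit 1: prefix='10' (no match yet)
Bit 2: prefix='100' -> emit 'c', reset
Bit 3: prefix='0' -> emit 'a', reset
Bit 4: prefix='1' (no match yet)
Bit 5: prefix='11' -> emit 'j', reset
Bit 6: prefix='1' (no match yet)
Bit 7: prefix='11' -> emit 'j', reset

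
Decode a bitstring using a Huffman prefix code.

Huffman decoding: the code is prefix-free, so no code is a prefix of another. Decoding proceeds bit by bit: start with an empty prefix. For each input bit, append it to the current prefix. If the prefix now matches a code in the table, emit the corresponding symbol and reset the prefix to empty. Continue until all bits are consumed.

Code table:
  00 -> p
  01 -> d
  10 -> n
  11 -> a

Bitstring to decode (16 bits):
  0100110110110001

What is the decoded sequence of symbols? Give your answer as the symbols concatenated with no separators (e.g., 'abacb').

Bit 0: prefix='0' (no match yet)
Bit 1: prefix='01' -> emit 'd', reset
Bit 2: prefix='0' (no match yet)
Bit 3: prefix='00' -> emit 'p', reset
Bit 4: prefix='1' (no match yet)
Bit 5: prefix='11' -> emit 'a', reset
Bit 6: prefix='0' (no match yet)
Bit 7: prefix='01' -> emit 'd', reset
Bit 8: prefix='1' (no match yet)
Bit 9: prefix='10' -> emit 'n', reset
Bit 10: prefix='1' (no match yet)
Bit 11: prefix='11' -> emit 'a', reset
Bit 12: prefix='0' (no match yet)
Bit 13: prefix='00' -> emit 'p', reset
Bit 14: prefix='0' (no match yet)
Bit 15: prefix='01' -> emit 'd', reset

Answer: dpadnapd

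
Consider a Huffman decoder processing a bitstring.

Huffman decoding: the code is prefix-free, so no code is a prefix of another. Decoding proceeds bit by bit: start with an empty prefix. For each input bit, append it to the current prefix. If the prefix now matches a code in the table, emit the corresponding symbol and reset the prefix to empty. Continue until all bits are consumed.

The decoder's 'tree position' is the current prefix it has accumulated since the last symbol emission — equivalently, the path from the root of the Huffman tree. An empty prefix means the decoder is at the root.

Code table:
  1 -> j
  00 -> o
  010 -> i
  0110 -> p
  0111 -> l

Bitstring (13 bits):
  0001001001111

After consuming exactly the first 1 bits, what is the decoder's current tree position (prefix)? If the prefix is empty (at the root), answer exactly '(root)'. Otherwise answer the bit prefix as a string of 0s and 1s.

Bit 0: prefix='0' (no match yet)

Answer: 0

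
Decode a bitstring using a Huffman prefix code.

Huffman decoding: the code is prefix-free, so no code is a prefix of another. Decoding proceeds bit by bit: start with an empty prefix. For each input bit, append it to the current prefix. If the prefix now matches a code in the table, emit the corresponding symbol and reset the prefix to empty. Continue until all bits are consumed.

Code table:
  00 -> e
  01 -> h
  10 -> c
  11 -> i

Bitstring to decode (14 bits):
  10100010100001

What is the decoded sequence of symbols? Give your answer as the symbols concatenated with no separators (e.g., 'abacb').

Bit 0: prefix='1' (no match yet)
Bit 1: prefix='10' -> emit 'c', reset
Bit 2: prefix='1' (no match yet)
Bit 3: prefix='10' -> emit 'c', reset
Bit 4: prefix='0' (no match yet)
Bit 5: prefix='00' -> emit 'e', reset
Bit 6: prefix='1' (no match yet)
Bit 7: prefix='10' -> emit 'c', reset
Bit 8: prefix='1' (no match yet)
Bit 9: prefix='10' -> emit 'c', reset
Bit 10: prefix='0' (no match yet)
Bit 11: prefix='00' -> emit 'e', reset
Bit 12: prefix='0' (no match yet)
Bit 13: prefix='01' -> emit 'h', reset

Answer: ccecceh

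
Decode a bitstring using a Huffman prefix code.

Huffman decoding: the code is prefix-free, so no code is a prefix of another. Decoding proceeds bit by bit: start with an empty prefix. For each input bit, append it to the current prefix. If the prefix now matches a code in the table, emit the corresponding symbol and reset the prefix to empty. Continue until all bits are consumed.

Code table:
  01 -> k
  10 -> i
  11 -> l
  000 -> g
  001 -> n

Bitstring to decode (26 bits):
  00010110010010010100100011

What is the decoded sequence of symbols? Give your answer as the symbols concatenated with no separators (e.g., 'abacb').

Bit 0: prefix='0' (no match yet)
Bit 1: prefix='00' (no match yet)
Bit 2: prefix='000' -> emit 'g', reset
Bit 3: prefix='1' (no match yet)
Bit 4: prefix='10' -> emit 'i', reset
Bit 5: prefix='1' (no match yet)
Bit 6: prefix='11' -> emit 'l', reset
Bit 7: prefix='0' (no match yet)
Bit 8: prefix='00' (no match yet)
Bit 9: prefix='001' -> emit 'n', reset
Bit 10: prefix='0' (no match yet)
Bit 11: prefix='00' (no match yet)
Bit 12: prefix='001' -> emit 'n', reset
Bit 13: prefix='0' (no match yet)
Bit 14: prefix='00' (no match yet)
Bit 15: prefix='001' -> emit 'n', reset
Bit 16: prefix='0' (no match yet)
Bit 17: prefix='01' -> emit 'k', reset
Bit 18: prefix='0' (no match yet)
Bit 19: prefix='00' (no match yet)
Bit 20: prefix='001' -> emit 'n', reset
Bit 21: prefix='0' (no match yet)
Bit 22: prefix='00' (no match yet)
Bit 23: prefix='000' -> emit 'g', reset
Bit 24: prefix='1' (no match yet)
Bit 25: prefix='11' -> emit 'l', reset

Answer: gilnnnkngl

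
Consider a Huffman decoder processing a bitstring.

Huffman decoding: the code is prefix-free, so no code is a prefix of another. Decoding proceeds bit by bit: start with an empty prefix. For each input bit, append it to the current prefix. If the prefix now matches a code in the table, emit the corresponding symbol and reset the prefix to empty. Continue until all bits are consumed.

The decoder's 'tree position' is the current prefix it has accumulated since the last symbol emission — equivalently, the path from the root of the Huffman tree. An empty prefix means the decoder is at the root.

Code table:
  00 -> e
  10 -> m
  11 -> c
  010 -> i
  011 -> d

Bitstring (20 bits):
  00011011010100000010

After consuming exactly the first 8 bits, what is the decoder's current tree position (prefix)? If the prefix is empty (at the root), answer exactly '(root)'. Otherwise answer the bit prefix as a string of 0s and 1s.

Answer: (root)

Derivation:
Bit 0: prefix='0' (no match yet)
Bit 1: prefix='00' -> emit 'e', reset
Bit 2: prefix='0' (no match yet)
Bit 3: prefix='01' (no match yet)
Bit 4: prefix='011' -> emit 'd', reset
Bit 5: prefix='0' (no match yet)
Bit 6: prefix='01' (no match yet)
Bit 7: prefix='011' -> emit 'd', reset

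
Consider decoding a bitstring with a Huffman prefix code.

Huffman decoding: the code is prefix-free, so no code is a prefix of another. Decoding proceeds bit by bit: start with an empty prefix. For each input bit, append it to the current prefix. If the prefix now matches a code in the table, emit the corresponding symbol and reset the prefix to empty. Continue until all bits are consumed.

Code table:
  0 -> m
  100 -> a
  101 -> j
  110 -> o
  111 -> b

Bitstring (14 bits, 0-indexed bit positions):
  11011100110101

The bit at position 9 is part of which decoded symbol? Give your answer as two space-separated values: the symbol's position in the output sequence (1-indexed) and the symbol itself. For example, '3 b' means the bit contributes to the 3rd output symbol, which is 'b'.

Bit 0: prefix='1' (no match yet)
Bit 1: prefix='11' (no match yet)
Bit 2: prefix='110' -> emit 'o', reset
Bit 3: prefix='1' (no match yet)
Bit 4: prefix='11' (no match yet)
Bit 5: prefix='111' -> emit 'b', reset
Bit 6: prefix='0' -> emit 'm', reset
Bit 7: prefix='0' -> emit 'm', reset
Bit 8: prefix='1' (no match yet)
Bit 9: prefix='11' (no match yet)
Bit 10: prefix='110' -> emit 'o', reset
Bit 11: prefix='1' (no match yet)
Bit 12: prefix='10' (no match yet)
Bit 13: prefix='101' -> emit 'j', reset

Answer: 5 o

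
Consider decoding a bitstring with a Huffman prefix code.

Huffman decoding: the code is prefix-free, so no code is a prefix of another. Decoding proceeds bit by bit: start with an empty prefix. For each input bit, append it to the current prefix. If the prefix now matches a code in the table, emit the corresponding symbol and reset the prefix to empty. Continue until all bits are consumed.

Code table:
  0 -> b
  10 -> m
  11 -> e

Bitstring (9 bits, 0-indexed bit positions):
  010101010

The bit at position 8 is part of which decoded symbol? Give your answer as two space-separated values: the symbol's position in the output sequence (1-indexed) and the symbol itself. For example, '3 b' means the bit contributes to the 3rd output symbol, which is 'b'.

Bit 0: prefix='0' -> emit 'b', reset
Bit 1: prefix='1' (no match yet)
Bit 2: prefix='10' -> emit 'm', reset
Bit 3: prefix='1' (no match yet)
Bit 4: prefix='10' -> emit 'm', reset
Bit 5: prefix='1' (no match yet)
Bit 6: prefix='10' -> emit 'm', reset
Bit 7: prefix='1' (no match yet)
Bit 8: prefix='10' -> emit 'm', reset

Answer: 5 m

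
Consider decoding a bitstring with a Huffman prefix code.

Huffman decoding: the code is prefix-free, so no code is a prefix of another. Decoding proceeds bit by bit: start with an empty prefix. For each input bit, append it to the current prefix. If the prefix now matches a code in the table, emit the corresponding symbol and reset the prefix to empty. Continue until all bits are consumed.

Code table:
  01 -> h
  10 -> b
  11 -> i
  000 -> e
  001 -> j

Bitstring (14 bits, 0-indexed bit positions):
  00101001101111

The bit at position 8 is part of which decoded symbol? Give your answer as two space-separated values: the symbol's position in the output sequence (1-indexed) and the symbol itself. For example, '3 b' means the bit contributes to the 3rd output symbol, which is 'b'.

Bit 0: prefix='0' (no match yet)
Bit 1: prefix='00' (no match yet)
Bit 2: prefix='001' -> emit 'j', reset
Bit 3: prefix='0' (no match yet)
Bit 4: prefix='01' -> emit 'h', reset
Bit 5: prefix='0' (no match yet)
Bit 6: prefix='00' (no match yet)
Bit 7: prefix='001' -> emit 'j', reset
Bit 8: prefix='1' (no match yet)
Bit 9: prefix='10' -> emit 'b', reset
Bit 10: prefix='1' (no match yet)
Bit 11: prefix='11' -> emit 'i', reset
Bit 12: prefix='1' (no match yet)

Answer: 4 b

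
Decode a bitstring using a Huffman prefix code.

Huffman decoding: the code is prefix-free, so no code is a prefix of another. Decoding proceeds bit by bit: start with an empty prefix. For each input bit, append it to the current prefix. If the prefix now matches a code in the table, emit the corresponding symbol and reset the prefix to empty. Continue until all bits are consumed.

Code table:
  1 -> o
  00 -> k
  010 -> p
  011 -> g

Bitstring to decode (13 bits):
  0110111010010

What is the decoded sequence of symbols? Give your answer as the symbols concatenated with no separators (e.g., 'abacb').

Answer: ggopp

Derivation:
Bit 0: prefix='0' (no match yet)
Bit 1: prefix='01' (no match yet)
Bit 2: prefix='011' -> emit 'g', reset
Bit 3: prefix='0' (no match yet)
Bit 4: prefix='01' (no match yet)
Bit 5: prefix='011' -> emit 'g', reset
Bit 6: prefix='1' -> emit 'o', reset
Bit 7: prefix='0' (no match yet)
Bit 8: prefix='01' (no match yet)
Bit 9: prefix='010' -> emit 'p', reset
Bit 10: prefix='0' (no match yet)
Bit 11: prefix='01' (no match yet)
Bit 12: prefix='010' -> emit 'p', reset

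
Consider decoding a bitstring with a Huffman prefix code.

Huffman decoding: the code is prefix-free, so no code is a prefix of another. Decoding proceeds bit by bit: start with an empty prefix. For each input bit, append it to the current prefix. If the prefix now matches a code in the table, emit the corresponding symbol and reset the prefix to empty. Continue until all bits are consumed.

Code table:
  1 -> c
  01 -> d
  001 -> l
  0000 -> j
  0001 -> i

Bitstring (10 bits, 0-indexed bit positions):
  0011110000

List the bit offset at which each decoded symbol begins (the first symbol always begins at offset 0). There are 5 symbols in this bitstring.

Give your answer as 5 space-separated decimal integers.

Answer: 0 3 4 5 6

Derivation:
Bit 0: prefix='0' (no match yet)
Bit 1: prefix='00' (no match yet)
Bit 2: prefix='001' -> emit 'l', reset
Bit 3: prefix='1' -> emit 'c', reset
Bit 4: prefix='1' -> emit 'c', reset
Bit 5: prefix='1' -> emit 'c', reset
Bit 6: prefix='0' (no match yet)
Bit 7: prefix='00' (no match yet)
Bit 8: prefix='000' (no match yet)
Bit 9: prefix='0000' -> emit 'j', reset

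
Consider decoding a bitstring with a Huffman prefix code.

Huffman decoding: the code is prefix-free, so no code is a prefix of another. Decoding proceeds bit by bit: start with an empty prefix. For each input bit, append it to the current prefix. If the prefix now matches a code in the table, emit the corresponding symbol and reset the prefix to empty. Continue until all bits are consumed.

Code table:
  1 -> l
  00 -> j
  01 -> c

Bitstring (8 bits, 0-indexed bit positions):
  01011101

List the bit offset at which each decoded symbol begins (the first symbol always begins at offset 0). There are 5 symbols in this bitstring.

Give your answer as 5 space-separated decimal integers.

Bit 0: prefix='0' (no match yet)
Bit 1: prefix='01' -> emit 'c', reset
Bit 2: prefix='0' (no match yet)
Bit 3: prefix='01' -> emit 'c', reset
Bit 4: prefix='1' -> emit 'l', reset
Bit 5: prefix='1' -> emit 'l', reset
Bit 6: prefix='0' (no match yet)
Bit 7: prefix='01' -> emit 'c', reset

Answer: 0 2 4 5 6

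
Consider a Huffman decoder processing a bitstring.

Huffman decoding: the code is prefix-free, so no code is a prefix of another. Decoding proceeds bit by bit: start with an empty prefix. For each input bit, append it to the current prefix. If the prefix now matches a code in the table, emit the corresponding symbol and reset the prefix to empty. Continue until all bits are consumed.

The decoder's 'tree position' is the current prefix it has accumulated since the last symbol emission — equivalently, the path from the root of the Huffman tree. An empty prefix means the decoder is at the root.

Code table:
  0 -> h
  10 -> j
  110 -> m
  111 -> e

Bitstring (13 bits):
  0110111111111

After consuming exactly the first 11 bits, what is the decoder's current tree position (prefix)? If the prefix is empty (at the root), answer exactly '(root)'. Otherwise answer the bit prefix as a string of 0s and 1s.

Answer: 1

Derivation:
Bit 0: prefix='0' -> emit 'h', reset
Bit 1: prefix='1' (no match yet)
Bit 2: prefix='11' (no match yet)
Bit 3: prefix='110' -> emit 'm', reset
Bit 4: prefix='1' (no match yet)
Bit 5: prefix='11' (no match yet)
Bit 6: prefix='111' -> emit 'e', reset
Bit 7: prefix='1' (no match yet)
Bit 8: prefix='11' (no match yet)
Bit 9: prefix='111' -> emit 'e', reset
Bit 10: prefix='1' (no match yet)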